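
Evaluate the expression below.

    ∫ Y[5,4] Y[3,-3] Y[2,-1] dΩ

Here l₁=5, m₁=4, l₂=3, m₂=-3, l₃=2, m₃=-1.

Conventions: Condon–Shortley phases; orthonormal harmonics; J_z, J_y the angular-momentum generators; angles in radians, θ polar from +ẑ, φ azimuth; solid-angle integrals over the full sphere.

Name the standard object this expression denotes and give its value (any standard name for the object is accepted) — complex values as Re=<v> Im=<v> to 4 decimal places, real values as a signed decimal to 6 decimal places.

Gaunt coefficient, +0.219610

This is a Gaunt coefficient — the integral of a triple product of spherical harmonics over the sphere.
m-sum 0 ✓  L=10 even ✓  2≤2≤8 ✓
Π(2lᵢ+1) = 11×7×5 = 385
triangle coeff Δ(5,3,2) = 1/2310
Σ_t [3,3]: t=3:−1/144 = -1/144
(3j)²=10/231 [(5 3 2; 0 0 0)], sign=-1
Σ_t [0,0]: t=0:+1/4320 = 1/4320
(3j)²=2/55 [(5 3 2; 4 -3 -1)], sign=-1
⇒ 4πI² = 20/33
I = (+1)√(20/33/(4π)) = 0.21961050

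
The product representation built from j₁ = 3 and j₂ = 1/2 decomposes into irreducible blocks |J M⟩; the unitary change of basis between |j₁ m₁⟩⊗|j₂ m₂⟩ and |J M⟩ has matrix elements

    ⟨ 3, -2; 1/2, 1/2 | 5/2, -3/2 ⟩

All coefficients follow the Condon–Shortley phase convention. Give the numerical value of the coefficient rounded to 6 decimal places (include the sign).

√[6·1!5!0!/7! · 1!5!1!0!1!4!] = √(2880/7)
  +(−1)^1/∏(1,0,4,0,1,0)! = -1/24  (running -1/24)
⟨..|..⟩ = √(2880/7)·(-1/24) = -0.845154

-0.845154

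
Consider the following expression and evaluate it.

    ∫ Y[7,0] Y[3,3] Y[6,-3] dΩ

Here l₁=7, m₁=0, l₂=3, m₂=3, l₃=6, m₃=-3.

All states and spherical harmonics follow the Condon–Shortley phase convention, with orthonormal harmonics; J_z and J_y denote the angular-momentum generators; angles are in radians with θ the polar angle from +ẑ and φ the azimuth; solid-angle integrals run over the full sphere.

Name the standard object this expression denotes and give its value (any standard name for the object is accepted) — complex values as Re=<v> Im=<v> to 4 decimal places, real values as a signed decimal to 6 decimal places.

This is a Gaunt coefficient — the integral of a triple product of spherical harmonics over the sphere.
m-sum 0 ✓  L=16 even ✓  4≤6≤10 ✓
Π(2lᵢ+1) = 15×7×13 = 1365
triangle coeff Δ(7,3,6) = 1/2042040
Σ_t [1,3]: t=1:−1/207360 t=2:+1/57600 t=3:−1/207360 = 1/129600
(3j)²=168/12155 [(7 3 6; 0 0 0)], sign=+1
Σ_t [4,4]: t=4:+1/1451520 = 1/1451520
(3j)²=45/4862 [(7 3 6; 0 3 -3)], sign=-1
⇒ 4πI² = 79380/454597
I = (-1)√(79380/454597/(4π)) = -0.11787924

Gaunt coefficient, -0.117879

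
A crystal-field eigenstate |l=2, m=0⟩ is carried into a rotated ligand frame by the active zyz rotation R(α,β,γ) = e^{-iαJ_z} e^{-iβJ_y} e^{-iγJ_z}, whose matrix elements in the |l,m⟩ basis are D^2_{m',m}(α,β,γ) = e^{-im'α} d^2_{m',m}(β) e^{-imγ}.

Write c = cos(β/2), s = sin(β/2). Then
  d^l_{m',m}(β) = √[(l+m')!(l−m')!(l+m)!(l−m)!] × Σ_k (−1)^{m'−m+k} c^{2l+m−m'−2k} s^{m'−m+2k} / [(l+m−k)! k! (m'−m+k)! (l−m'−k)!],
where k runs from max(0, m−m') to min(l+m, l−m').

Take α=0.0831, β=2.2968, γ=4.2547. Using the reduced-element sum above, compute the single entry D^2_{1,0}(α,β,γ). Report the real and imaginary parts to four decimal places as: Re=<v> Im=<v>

Re=0.6060 Im=-0.0505

D^2_{1,0}(0.0831,2.2968,4.2547) = e^{-i·1·0.0831}·d^2_{1,0}(2.2968)·e^{-i·0·4.2547}. Compute d first:
c=cos(2.296800/2)=0.409947, s=sin(2.296800/2)=0.912109; N=√[6·1·2·2]=4.898979
k∈{0,1} keeps every argument non-negative
  k=0: (−1)^1·4.8990/(2)·0.4099^3·0.9121^1 = -0.153924
  k=1: (−1)^2·4.8990/(2)·0.4099^1·0.9121^3 = +0.761981
d^2_{1,0}(2.2968) = -0.153924 +0.761981 = +0.608057
D = (+0.996549-0.083004i)·(+0.608057)·(+1.000000+0.000000i) = +0.605959-0.050471i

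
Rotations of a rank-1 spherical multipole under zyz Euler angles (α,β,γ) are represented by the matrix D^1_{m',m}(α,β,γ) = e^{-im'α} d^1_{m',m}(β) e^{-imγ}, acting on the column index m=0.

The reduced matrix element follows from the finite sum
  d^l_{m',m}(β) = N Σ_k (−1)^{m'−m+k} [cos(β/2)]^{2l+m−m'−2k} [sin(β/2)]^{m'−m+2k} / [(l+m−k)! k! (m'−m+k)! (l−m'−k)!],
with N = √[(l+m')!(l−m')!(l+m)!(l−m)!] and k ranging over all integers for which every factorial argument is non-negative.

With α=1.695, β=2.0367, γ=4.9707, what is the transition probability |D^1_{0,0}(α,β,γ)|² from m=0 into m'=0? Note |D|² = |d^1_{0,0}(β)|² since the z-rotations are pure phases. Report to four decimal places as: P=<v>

P=0.2018

First d^1_{0,0}(β=2.0367), then the phase factors e^{-i(0)α} and e^{-i(0)γ}:
With c≡cos(β/2)=0.524771 and s≡sin(β/2)=0.851243, N=[1·1·1·1]^{1/2}=1.000000
Admissible k: 0..1 (factorial args all ≥0)
  k=0: (−1)^0·1.0000/(1)·0.5248^2·0.8512^0 = +0.275385
  k=1: (−1)^1·1.0000/(1)·0.5248^0·0.8512^2 = -0.724615
d^1_{0,0}(2.0367) = +0.275385 -0.724615 = -0.449230
|D^1_{0,0}|² = |d^1_{0,0}(β)|² = (-0.449230)² = 0.201808 (the z-rotation phases have unit modulus)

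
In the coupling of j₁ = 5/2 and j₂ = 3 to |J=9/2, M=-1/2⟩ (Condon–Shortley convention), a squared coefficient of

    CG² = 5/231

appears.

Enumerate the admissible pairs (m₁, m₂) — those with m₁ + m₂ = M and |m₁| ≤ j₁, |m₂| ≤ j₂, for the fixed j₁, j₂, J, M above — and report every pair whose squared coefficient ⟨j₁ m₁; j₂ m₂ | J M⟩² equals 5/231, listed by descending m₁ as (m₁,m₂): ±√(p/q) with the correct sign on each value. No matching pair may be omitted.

Admissible pairs with m₁+m₂ = M = -1/2: (-5/2,2), (-3/2,1), (-1/2,0), (1/2,-1), (3/2,-2), (5/2,-3)
  (m₁,m₂)=(5/2,-3): CG² = 5/231, CG = +√(5/231)   ← matches the target
  (m₁,m₂)=(3/2,-2): CG² = 361/1386, CG = +√(361/1386)
  (m₁,m₂)=(1/2,-1): CG² = 160/693, CG = +√(160/693)
  (m₁,m₂)=(-1/2,0): CG² = 10/231, CG = −√(10/231)
  (m₁,m₂)=(-3/2,1): CG² = 35/99, CG = −√(35/99)
  (m₁,m₂)=(-5/2,2): CG² = 125/1386, CG = −√(125/1386)
Pairs with CG² = 5/231: (5/2,-3): +√(5/231)

(5/2,-3): +√(5/231)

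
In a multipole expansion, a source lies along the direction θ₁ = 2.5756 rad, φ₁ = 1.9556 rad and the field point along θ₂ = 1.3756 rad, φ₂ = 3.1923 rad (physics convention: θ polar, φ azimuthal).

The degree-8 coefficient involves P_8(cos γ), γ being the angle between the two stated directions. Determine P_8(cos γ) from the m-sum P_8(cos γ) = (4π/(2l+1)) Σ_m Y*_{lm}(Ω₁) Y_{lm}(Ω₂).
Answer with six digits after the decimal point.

Addition theorem: P_8(cos γ) = (4π/17) Σ_m Y*_{lm}(Ω₁) Y_{lm}(Ω₂), m = −8…8:
  m=-8: (-0.00352 + 0.00022j) × (0.40625 - 0.17448j) = -0.00139 + 0.00070j  (running Σ = -0.00139 + 0.00070j)
  m=-7: (-0.00961 - 0.02000j) × (-0.32787 + 0.12152j) = 0.00558 + 0.00539j  (running Σ = 0.00419 + 0.00609j)
  m=-6: (0.05834 - 0.06415j) × (-0.13947 + 0.04379j) = -0.00533 + 0.01150j  (running Σ = -0.00114 + 0.01760j)
  m=-5: (0.21951 + 0.08093j) × (0.33788 - 0.08755j) = 0.08125 + 0.00813j  (running Σ = 0.08012 + 0.02572j)
  m=-4: (0.01366 + 0.43251j) × (0.03495 - 0.00719j) = 0.00359 + 0.01502j  (running Σ = 0.08370 + 0.04074j)
  m=-3: (-0.44415 + 0.19642j) × (-0.32838 + 0.05034j) = 0.13596 - 0.08686j  (running Σ = 0.21966 - 0.04612j)
  m=-2: (-0.10913 - 0.10574j) × (0.01442 - 0.00147j) = -0.00173 - 0.00136j  (running Σ = 0.21794 - 0.04749j)
  m=-1: (-0.13409 + 0.33109j) × (0.32081 - 0.01628j) = -0.03763 + 0.10840j  (running Σ = 0.18031 + 0.06091j)
  m=0: (-0.28236 + 0.00000j) × (-0.02926 + 0.00000j) = 0.00826 + 0.00000j  (running Σ = 0.18857 + 0.06091j)
  m=1: (0.13409 + 0.33109j) × (-0.32081 - 0.01628j) = -0.03763 - 0.10840j  (running Σ = 0.15095 - 0.04749j)
  m=2: (-0.10913 + 0.10574j) × (0.01442 + 0.00147j) = -0.00173 + 0.00136j  (running Σ = 0.14922 - 0.04612j)
  m=3: (0.44415 + 0.19642j) × (0.32838 + 0.05034j) = 0.13596 + 0.08686j  (running Σ = 0.28518 + 0.04074j)
  m=4: (0.01366 - 0.43251j) × (0.03495 + 0.00719j) = 0.00359 - 0.01502j  (running Σ = 0.28877 + 0.02572j)
  m=5: (-0.21951 + 0.08093j) × (-0.33788 - 0.08755j) = 0.08125 - 0.00813j  (running Σ = 0.37002 + 0.01760j)
  m=6: (0.05834 + 0.06415j) × (-0.13947 - 0.04379j) = -0.00533 - 0.01150j  (running Σ = 0.36469 + 0.00609j)
  m=7: (0.00961 - 0.02000j) × (0.32787 + 0.12152j) = 0.00558 - 0.00539j  (running Σ = 0.37027 + 0.00070j)
  m=8: (-0.00352 - 0.00022j) × (0.40625 + 0.17448j) = -0.00139 - 0.00070j  (running Σ = 0.36888 - 0.00000j)
Σ over m = 0.36888 - 0.00000j; ×(4π/17) → 0.27268 - 0.00000j. Real part: 0.272677

0.272677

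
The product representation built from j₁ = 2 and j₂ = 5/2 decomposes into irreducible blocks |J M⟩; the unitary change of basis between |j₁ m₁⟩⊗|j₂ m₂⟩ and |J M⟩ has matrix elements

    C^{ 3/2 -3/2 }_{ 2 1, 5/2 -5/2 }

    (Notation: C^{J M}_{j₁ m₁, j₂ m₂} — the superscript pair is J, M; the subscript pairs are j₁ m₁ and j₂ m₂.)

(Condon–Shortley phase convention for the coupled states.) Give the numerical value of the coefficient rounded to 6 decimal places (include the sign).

triangle: 3!×1!×2!/7! = 12/5040
(j±m)!: 3!×1!×0!×5!×0!×3! = 4320
prefactor² = (2J+1)×Δ×N² = 288/7
  k=0: +1/(0!×3!×1!×0!×0!×2!) = 1/12
Σ = 1/12  ⇒  CG² = 288/7×(1/12)² = 2/7
CG = +√(2/7) = +0.534522

+√(2/7) = +0.534522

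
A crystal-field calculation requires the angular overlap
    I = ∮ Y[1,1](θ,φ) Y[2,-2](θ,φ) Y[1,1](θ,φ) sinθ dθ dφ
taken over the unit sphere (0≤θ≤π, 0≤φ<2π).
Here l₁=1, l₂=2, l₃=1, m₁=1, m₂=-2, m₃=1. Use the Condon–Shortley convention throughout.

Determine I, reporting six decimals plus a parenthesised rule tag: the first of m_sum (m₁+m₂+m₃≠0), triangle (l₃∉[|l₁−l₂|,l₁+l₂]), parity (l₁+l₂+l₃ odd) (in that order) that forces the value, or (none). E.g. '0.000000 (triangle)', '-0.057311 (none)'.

0.309019 (none)

Rules hold: Σm=0, L=4 even, 1≤1≤3.
N = 3·5·3 = 45
Δ = 2!·0!·2!/5! = 1/30
Racah Σ t=1..1: t=1:−1/1 = -1/1
⇒ 3j(1 2 1; 0 0 0)² = 2/15, sgn +1
Racah Σ t=0..0: t=0:+1/4 = 1/4
⇒ 3j(1 2 1; 1 -2 1)² = 1/5, sgn +1
4πI² = N·(3j₀)²·(3jₘ)² = 6/5
I = +1·√(1.2/4π) = 0.30901936
No selection rule forces the value: the integral is nonzero (none).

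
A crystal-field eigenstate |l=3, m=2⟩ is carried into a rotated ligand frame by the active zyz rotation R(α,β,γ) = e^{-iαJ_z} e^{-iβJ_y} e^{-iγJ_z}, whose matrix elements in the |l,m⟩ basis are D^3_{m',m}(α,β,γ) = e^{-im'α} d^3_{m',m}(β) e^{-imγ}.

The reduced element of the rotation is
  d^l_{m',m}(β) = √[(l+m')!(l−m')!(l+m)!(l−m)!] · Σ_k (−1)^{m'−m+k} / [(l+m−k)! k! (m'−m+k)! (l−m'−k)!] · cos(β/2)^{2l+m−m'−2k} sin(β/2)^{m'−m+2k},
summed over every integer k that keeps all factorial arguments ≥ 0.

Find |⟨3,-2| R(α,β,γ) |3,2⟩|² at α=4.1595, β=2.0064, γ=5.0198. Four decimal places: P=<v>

Split into d^3_{-2,2}(β=2.0064) × two z-phases.
With c≡cos(β/2)=0.537607 and s≡sin(β/2)=0.843196, N=[1·120·120·1]^{1/2}=120.000000
k: max(0,(2)−(-2))=4 … min(3+(2),3−(-2))=5
  k=4: (−1)^0·120.0000/(24)·0.5376^2·0.8432^4 = +0.730488
  k=5: (−1)^1·120.0000/(120)·0.5376^0·0.8432^6 = -0.359393
d^3_{-2,2}(2.0064) = +0.730488 -0.359393 = +0.371094
|D^3_{-2,2}|² = |d^3_{-2,2}(β)|² = (+0.371094)² = 0.137711 (the z-rotation phases have unit modulus)

P=0.1377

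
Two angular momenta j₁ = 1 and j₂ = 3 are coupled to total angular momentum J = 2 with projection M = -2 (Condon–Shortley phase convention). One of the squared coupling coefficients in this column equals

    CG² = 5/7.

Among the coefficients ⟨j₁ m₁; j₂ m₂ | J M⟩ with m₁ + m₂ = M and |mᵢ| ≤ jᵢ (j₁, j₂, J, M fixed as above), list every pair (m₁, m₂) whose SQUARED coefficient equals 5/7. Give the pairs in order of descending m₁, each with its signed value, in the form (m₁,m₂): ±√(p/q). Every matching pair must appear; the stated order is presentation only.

Admissible pairs with m₁+m₂ = M = -2: (-1,-1), (0,-2), (1,-3)
  (m₁,m₂)=(1,-3): CG² = 5/7, CG = +√(5/7)   ← matches the target
  (m₁,m₂)=(0,-2): CG² = 5/21, CG = −√(5/21)
  (m₁,m₂)=(-1,-1): CG² = 1/21, CG = +√(1/21)
Pairs with CG² = 5/7: (1,-3): +√(5/7)

(1,-3): +√(5/7)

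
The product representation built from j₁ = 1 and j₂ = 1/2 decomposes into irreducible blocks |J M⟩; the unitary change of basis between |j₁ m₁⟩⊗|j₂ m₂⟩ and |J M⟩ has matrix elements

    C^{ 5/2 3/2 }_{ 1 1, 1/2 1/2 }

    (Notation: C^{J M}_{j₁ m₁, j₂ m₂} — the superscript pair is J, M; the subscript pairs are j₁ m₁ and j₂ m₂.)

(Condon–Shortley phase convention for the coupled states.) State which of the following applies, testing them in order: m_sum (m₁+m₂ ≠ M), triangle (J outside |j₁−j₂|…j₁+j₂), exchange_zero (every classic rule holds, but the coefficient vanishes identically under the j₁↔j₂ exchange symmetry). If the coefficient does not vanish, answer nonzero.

m-sum: m₁+m₂ = 1+1/2 = 3/2, M = 3/2  ✓
triangle: need |j₁−j₂| ≤ J ≤ j₁+j₂, i.e. J ∈ [1/2, 3/2]; J = 5/2 is outside ✗ ⇒ coefficient is 0

triangle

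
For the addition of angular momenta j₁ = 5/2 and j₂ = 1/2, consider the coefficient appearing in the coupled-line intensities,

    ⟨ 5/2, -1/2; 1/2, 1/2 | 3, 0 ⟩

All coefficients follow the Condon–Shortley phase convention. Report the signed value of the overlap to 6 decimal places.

+0.707107  (= +√(1/2))

√[7·0!5!1!/7! · 2!3!1!0!3!3!] = √(72)
  +(−1)^0/∏(0,0,3,1,2,0)! = 1/12  (running 1/12)
⟨..|..⟩ = √(72)·(1/12) = +0.707107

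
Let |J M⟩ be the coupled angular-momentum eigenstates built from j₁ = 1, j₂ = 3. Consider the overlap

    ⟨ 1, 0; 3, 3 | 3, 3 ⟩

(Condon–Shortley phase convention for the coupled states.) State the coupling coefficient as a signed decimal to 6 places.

j₁+j₂−J=1  J+j₁−j₂=1  J−j₁+j₂=5  j₁+j₂+J+1=8
(j₁±m₁, j₂±m₂, J±M) = (1,1,6,0,6,0)
P² = 10800
sum k=1..1:
  [1] −1/120 = -1/120
S = -1/120
C² = P²·S² = 3/4 ; C = -0.866025

−√(3/4) ≈ -0.866025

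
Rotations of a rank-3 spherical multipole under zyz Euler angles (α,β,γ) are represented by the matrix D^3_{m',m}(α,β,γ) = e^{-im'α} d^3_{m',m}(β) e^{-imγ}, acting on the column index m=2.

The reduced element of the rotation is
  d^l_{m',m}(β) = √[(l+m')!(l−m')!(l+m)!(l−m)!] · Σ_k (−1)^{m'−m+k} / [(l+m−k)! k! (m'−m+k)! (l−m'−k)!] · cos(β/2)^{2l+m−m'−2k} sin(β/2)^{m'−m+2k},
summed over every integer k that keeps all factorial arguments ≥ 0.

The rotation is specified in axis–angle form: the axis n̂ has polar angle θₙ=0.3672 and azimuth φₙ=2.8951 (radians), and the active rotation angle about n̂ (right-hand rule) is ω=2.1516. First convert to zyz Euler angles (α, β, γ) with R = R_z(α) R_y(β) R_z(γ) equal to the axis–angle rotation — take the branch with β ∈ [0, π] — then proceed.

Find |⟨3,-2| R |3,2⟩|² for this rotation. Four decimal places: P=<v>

Axis–angle → zyz. n̂ = (sinθₙcosφₙ, sinθₙsinφₙ, cosθₙ) = (-0.348152, +0.087598, +0.933336), ω = 2.1516.
R = I cosω + sinω [n̂]ₓ + (1−cosω) n̂n̂ᵀ gives
  R = [-0.360978, -0.827521, -0.430004; +0.733058, -0.536812, +0.417682; -0.576472, -0.164444, +0.800399]
β = atan2(√(R₁₃²+R₂₃²), R₃₃) = 0.642836; α = atan2(R₂₃, R₁₃) mod 2π = 2.370729; γ = atan2(R₃₂, −R₃₁) mod 2π = 6.005307
Split into d^3_{-2,2}(β=0.6428) × two z-phases.
With c≡cos(β/2)=0.948788 and s≡sin(β/2)=0.315912, N=[1·120·120·1]^{1/2}=120.000000
k: max(0,(2)−(-2))=4 … min(3+(2),3−(-2))=5
  k=4: (−1)^0·120.0000/(24)·0.9488^2·0.3159^4 = +0.044831
  k=5: (−1)^1·120.0000/(120)·0.9488^0·0.3159^6 = -0.000994
d^3_{-2,2}(0.6428) = +0.044831 -0.000994 = +0.043837
|D^3_{-2,2}|² = |d^3_{-2,2}(β)|² = (+0.043837)² = 0.001922 (the z-rotation phases have unit modulus)

P=0.0019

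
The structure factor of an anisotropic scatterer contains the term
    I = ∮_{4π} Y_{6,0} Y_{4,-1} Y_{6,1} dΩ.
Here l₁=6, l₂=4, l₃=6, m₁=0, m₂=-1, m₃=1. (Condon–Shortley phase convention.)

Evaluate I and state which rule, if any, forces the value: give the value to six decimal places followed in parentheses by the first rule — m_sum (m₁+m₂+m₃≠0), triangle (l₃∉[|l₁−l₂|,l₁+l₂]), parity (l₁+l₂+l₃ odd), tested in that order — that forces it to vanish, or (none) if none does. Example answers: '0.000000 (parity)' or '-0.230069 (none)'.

-0.043721 (none)

Rules hold: Σm=0, L=16 even, 2≤6≤10.
N = 13·9·13 = 1521
Δ = 4!·8!·4!/17! = 1/15315300
Racah Σ t=0..4: t=0:+1/829440 t=1:−1/25920 t=2:+1/9216 t=3:−1/25920 t=4:+1/829440 = 7/207360
⇒ 3j(6 4 6; 0 0 0)² = 28/2431, sgn +1
Racah Σ t=0..3: t=0:+1/207360 t=1:−1/17280 t=2:+1/13824 t=3:−1/103680 = 1/103680
⇒ 3j(6 4 6; 0 -1 1)² = 10/7293, sgn -1
4πI² = N·(3j₀)²·(3jₘ)² = 840/34969
I = -1·√(0.0240213/4π) = -0.04372130
No selection rule forces the value: the integral is nonzero (none).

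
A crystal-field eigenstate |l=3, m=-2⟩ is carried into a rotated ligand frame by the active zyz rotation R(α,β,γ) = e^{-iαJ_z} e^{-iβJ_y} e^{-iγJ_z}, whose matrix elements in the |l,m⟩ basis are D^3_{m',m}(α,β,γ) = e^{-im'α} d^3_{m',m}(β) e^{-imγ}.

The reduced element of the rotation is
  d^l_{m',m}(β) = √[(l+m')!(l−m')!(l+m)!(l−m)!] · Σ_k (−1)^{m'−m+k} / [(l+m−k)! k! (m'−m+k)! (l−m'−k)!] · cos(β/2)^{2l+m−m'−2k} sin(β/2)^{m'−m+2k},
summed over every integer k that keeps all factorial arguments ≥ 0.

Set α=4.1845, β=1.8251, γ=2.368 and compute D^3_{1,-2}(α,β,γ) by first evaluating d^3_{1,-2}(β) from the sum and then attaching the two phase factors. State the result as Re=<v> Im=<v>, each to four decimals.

D^3_{1,-2}(4.1845,1.8251,2.3680) = e^{-i·1·4.1845}·d^3_{1,-2}(1.8251)·e^{-i·-2·2.3680}. Compute d first:
Half-angle: c=0.611731, s=0.791066. N=√(24·2·1·120)=75.894664
k: max(0,(-2)−(1))=0 … min(3+(-2),3−(1))=1
  k=0: (−1)^3·75.8947/(12)·0.6117^3·0.7911^3 = -0.716719
  k=1: (−1)^4·75.8947/(24)·0.6117^1·0.7911^5 = +0.599273
d^3_{1,-2}(1.8251) = -0.716719 +0.599273 = -0.117447
Attach z-rotation phases: D = e^{-i(1)(4.1845)}·(-0.117447)·e^{-i(-2)(2.3680)} = -0.100034-0.061538i

Re=-0.1000 Im=-0.0615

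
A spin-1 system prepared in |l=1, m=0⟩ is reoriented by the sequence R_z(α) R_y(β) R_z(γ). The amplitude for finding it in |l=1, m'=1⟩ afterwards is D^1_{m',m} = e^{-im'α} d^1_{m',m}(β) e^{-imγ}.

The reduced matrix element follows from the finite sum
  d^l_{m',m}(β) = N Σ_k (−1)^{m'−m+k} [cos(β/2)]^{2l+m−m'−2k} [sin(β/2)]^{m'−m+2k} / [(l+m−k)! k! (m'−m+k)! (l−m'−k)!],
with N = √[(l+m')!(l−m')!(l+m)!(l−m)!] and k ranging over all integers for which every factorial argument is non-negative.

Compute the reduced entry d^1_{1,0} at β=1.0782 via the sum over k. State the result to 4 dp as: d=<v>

d=-0.6230

d^1_{1,0}(β=1.0782) via the finite sum:
With c≡cos(β/2)=0.858171 and s≡sin(β/2)=0.513364, N=[2·1·1·1]^{1/2}=1.414214
k: max(0,(0)−(1))=0 … min(1+(0),1−(1))=0
  k=0: (−1)^1·1.4142/(1)·0.8582^1·0.5134^1 = -0.623037
d^1_{1,0}(1.0782) = -0.623037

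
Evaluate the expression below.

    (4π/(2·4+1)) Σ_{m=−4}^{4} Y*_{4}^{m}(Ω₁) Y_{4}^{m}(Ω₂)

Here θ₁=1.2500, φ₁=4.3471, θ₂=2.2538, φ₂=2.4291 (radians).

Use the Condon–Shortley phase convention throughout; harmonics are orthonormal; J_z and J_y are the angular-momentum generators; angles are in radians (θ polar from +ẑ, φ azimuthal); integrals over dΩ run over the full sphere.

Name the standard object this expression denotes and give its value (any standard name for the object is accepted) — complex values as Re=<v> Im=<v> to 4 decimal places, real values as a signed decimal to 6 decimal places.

This sum is the spherical-harmonic addition theorem: it equals the Legendre polynomial P_l(cos γ) of the angle γ between the two directions.
Summing Y*_{l m}(θ₁,φ₁)·Y_{l m}(θ₂,φ₂) over m ∈ [−4, 4]; prefactor 4π/(2·4+1) = 1.396263:
  term(m=-4) = +0.010406+0.056549i   from Y*(Ω₁)=+0.039272-0.356752i, Y(Ω₂)=-0.153441+0.046060i
  term(m=-3) = -0.107349+0.062780i   from Y*(Ω₁)=+0.299974+0.154241i, Y(Ω₂)=-0.197923+0.311054i
  term(m=-2) = +0.025331+0.021095i   from Y*(Ω₁)=+0.068211-0.061114i, Y(Ω₂)=+0.052296+0.356110i
  term(m=-1) = +0.005443-0.015042i   from Y*(Ω₁)=+0.116513+0.304645i, Y(Ω₂)=-0.037113-0.032061i
  term(m=+0) = -0.013804+0.000000i   from Y*(Ω₁)=+0.038417-0.000000i, Y(Ω₂)=-0.359305+0.000000i
  term(m=+1) = +0.005443+0.015042i   from Y*(Ω₁)=-0.116513+0.304645i, Y(Ω₂)=+0.037113-0.032061i
  term(m=+2) = +0.025331-0.021095i   from Y*(Ω₁)=+0.068211+0.061114i, Y(Ω₂)=+0.052296-0.356110i
  term(m=+3) = -0.107349-0.062780i   from Y*(Ω₁)=-0.299974+0.154241i, Y(Ω₂)=+0.197923+0.311054i
  term(m=+4) = +0.010406-0.056549i   from Y*(Ω₁)=+0.039272+0.356752i, Y(Ω₂)=-0.153441-0.046060i
Σ over m = -0.146142+0.000000i; ×(4π/9) → -0.204053+0.000000i. Real part: -0.204053

Legendre polynomial (addition theorem), -0.204053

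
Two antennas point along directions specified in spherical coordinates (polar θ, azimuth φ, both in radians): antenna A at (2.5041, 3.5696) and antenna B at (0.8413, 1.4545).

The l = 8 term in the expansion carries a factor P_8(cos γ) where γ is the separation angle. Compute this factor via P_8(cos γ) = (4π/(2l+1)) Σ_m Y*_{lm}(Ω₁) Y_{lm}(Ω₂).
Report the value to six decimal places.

Term-by-term m-sum for l=8 (normalisation 4π/17 = 0.739198):
  m=-8: (-0.007795, -0.002262) × (0.029387, 0.039435) = (-0.000140, -0.000374)  (running Σ = (-0.000140, -0.000374))
  m=-7: (-0.043371, 0.006357) × (-0.127876, 0.120744) = (0.004778, -0.006050)  (running Σ = (0.004639, -0.006424))
  m=-6: (-0.122089, 0.078868) × (-0.280437, -0.235146) = (0.052784, 0.006591)  (running Σ = (0.057422, 0.000168))
  m=-5: (-0.175885, 0.274865) × (0.251119, -0.382052) = (0.060845, 0.136221)  (running Σ = (0.118267, 0.136389))
  m=-4: (-0.067617, 0.475576) × (0.212624, 0.106721) = (-0.065131, 0.093903)  (running Σ = (0.053136, 0.230291))
  m=-3: (0.103538, 0.351092) × (0.070408, -0.193550) = (0.075244, 0.004680)  (running Σ = (0.128380, 0.234971))
  m=-2: (-0.060960, -0.070240) × (0.353051, 0.083631) = (-0.015648, -0.029896)  (running Σ = (0.112732, 0.205075))
  m=-1: (-0.377985, -0.172441) × (0.005211, -0.044608) = (-0.009662, 0.015962)  (running Σ = (0.103070, 0.221037))
  m=0: (-0.040512, -0.000000) × (0.367210, 0.000000) = (-0.014876, -0.000000)  (running Σ = (0.088194, 0.221037))
  m=1: (0.377985, -0.172441) × (-0.005211, -0.044608) = (-0.009662, -0.015962)  (running Σ = (0.078532, 0.205075))
  m=2: (-0.060960, 0.070240) × (0.353051, -0.083631) = (-0.015648, 0.029896)  (running Σ = (0.062885, 0.234971))
  m=3: (-0.103538, 0.351092) × (-0.070408, -0.193550) = (0.075244, -0.004680)  (running Σ = (0.138128, 0.230291))
  m=4: (-0.067617, -0.475576) × (0.212624, -0.106721) = (-0.065131, -0.093903)  (running Σ = (0.072997, 0.136389))
  m=5: (0.175885, 0.274865) × (-0.251119, -0.382052) = (0.060845, -0.136221)  (running Σ = (0.133842, 0.000168))
  m=6: (-0.122089, -0.078868) × (-0.280437, 0.235146) = (0.052784, -0.006591)  (running Σ = (0.186626, -0.006424))
  m=7: (0.043371, 0.006357) × (0.127876, 0.120744) = (0.004778, 0.006050)  (running Σ = (0.191404, -0.000374))
  m=8: (-0.007795, 0.002262) × (0.029387, -0.039435) = (-0.000140, 0.000374)  (running Σ = (0.191265, 0.000000))
Total Σ_m = (0.191265, 0.000000). Multiply by 0.739198: (0.141382, 0.000000). P_8(cos γ) = 0.141382

0.141382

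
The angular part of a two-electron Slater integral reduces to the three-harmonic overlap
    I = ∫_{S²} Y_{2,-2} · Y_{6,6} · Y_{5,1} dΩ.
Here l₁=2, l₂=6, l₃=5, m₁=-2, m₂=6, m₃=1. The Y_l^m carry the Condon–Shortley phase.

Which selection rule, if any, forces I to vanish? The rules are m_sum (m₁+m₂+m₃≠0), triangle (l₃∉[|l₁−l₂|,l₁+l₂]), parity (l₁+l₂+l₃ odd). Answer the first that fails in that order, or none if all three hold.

azimuthal sum: -2 + 6 + 1 = 5  ✗
4 ≤ 5 ≤ 8 (triangle on l)
L = 2 + 6 + 5 = 13 (odd)

m_sum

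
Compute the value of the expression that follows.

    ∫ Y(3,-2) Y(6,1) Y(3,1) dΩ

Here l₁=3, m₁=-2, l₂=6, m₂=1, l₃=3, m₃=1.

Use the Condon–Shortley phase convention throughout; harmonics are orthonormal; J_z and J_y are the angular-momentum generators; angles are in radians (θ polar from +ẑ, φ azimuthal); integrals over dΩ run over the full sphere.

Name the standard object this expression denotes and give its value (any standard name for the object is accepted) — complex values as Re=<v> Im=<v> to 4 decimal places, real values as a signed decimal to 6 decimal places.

Gaunt coefficient, -0.121471

This is a Gaunt coefficient — the integral of a triple product of spherical harmonics over the sphere.
Checks pass: Σm=0; 12 even; l₃=3∈[3,9].
(2·3+1)(2·6+1)(2·3+1) = 637
Δ: 6! 0! 6! / 13! → 1/12012
sum: t=3:−1/1296 = -1/1296
3j²(3 6 3; 0 0 0) = Δ·Π!·Σ² = 100/3003  (sign +1)
sum: t=5:−1/5760 = -1/5760
3j²(3 6 3; -2 1 1) = Δ·Π!·Σ² = 5/572  (sign -1)
combine: 4πI² = 637·100/3003·5/572 = 875/4719
take √, sign -1: I = -0.12147142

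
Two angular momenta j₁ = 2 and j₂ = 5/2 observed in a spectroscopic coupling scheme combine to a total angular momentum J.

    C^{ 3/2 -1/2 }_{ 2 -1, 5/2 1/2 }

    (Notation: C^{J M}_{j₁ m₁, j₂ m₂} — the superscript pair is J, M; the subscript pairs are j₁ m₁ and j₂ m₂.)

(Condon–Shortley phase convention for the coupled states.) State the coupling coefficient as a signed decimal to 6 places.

triangle: 3!*1!*2!/7! = 12/5040
(j±m)!: 1!*3!*3!*2!*1!*2! = 144
prefactor² = (2J+1)*Δ*N² = 48/35
  k=2: +1/(2!*1!*1!*1!*0!*1!) = 1/2
  k=3: −1/(3!*0!*0!*0!*1!*2!) = -1/12
Σ = 5/12  ⇒  CG² = 48/35*(5/12)² = 5/21
CG = +√(5/21) = +0.487950

+√(5/21) = +0.487950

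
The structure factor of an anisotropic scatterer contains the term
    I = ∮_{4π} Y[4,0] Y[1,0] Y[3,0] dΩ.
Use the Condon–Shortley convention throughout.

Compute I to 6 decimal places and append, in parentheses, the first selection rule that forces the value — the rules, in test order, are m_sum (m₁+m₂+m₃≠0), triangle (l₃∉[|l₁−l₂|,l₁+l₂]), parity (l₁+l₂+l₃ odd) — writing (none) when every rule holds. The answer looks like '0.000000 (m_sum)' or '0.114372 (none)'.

m-sum 0 ✓  L=8 even ✓  3≤3≤5 ✓
Π(2lᵢ+1) = 9×3×7 = 189
triangle coeff Δ(4,1,3) = 1/252
Σ_t [1,1]: t=1:−1/36 = -1/36
(3j)²=4/63 [(4 1 3; 0 0 0)], sign=+1
(m-triple is (0,0,0) — same symbol as above.)
⇒ 4πI² = 16/21
I = (+1)√(16/21/(4π)) = 0.24623252
No selection rule forces the value: the integral is nonzero (none).

0.246233 (none)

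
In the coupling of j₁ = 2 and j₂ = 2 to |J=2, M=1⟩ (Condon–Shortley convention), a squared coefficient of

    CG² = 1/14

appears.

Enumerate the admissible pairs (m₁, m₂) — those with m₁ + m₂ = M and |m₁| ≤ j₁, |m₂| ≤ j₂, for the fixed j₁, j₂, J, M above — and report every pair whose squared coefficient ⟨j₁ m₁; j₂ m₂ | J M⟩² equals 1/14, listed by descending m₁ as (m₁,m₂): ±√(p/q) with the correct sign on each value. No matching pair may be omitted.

(1,0): −√(1/14); (0,1): −√(1/14)

Admissible pairs with m₁+m₂ = M = 1: (-1,2), (0,1), (1,0), (2,-1)
  (m₁,m₂)=(2,-1): CG² = 3/7, CG = +√(3/7)
  (m₁,m₂)=(1,0): CG² = 1/14, CG = −√(1/14)   ← matches the target
  (m₁,m₂)=(0,1): CG² = 1/14, CG = −√(1/14)   ← matches the target
  (m₁,m₂)=(-1,2): CG² = 3/7, CG = +√(3/7)
Pairs with CG² = 1/14: (1,0): −√(1/14); (0,1): −√(1/14)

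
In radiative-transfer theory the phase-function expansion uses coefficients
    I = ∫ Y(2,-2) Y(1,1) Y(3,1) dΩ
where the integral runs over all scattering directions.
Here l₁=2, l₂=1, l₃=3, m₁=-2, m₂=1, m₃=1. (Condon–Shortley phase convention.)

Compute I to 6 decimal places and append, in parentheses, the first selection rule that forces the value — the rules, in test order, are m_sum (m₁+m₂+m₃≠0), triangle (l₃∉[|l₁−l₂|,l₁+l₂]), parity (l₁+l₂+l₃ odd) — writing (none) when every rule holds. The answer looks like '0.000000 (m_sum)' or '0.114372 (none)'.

Rules hold: Σm=0, L=6 even, 1≤3≤3.
N = 5·3·7 = 105
Δ = 0!·4!·2!/7! = 1/105
Racah Σ t=0..0: t=0:+1/4 = 1/4
⇒ 3j(2 1 3; 0 0 0)² = 3/35, sgn -1
Racah Σ t=0..0: t=0:+1/48 = 1/48
⇒ 3j(2 1 3; -2 1 1)² = 1/105, sgn +1
4πI² = N·(3j₀)²·(3jₘ)² = 3/35
I = -1·√(0.0857143/4π) = -0.08258890
No selection rule forces the value: the integral is nonzero (none).

-0.082589 (none)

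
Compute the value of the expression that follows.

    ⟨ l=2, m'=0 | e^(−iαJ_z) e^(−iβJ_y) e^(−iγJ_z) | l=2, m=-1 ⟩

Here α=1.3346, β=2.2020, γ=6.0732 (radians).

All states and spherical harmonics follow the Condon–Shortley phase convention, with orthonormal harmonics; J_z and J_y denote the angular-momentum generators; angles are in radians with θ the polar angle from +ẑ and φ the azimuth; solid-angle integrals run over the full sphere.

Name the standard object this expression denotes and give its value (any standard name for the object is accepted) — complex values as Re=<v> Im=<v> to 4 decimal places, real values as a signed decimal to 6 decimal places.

This is a Wigner D-matrix element — the rotation-matrix element ⟨l m'| R(α,β,γ) |l m⟩ in the angular-momentum basis.
Split into d^2_{0,-1}(β=2.2020) × two z-phases.
With c≡cos(β/2)=0.452705 and s≡sin(β/2)=0.891661, N=[2·2·1·6]^{1/2}=4.898979
k∈{0,1} keeps every argument non-negative
  k=0: (−1)^1·4.8990/(2)·0.4527^3·0.8917^1 = -0.202638
  k=1: (−1)^2·4.8990/(2)·0.4527^1·0.8917^3 = +0.786121
d^2_{0,-1}(2.2020) = -0.202638 +0.786121 = +0.583483
Attach z-rotation phases: D = e^{-i(0)(1.3346)}·(+0.583483)·e^{-i(-1)(6.0732)} = +0.570666-0.121624i

Wigner D-matrix element, Re=0.5707 Im=-0.1216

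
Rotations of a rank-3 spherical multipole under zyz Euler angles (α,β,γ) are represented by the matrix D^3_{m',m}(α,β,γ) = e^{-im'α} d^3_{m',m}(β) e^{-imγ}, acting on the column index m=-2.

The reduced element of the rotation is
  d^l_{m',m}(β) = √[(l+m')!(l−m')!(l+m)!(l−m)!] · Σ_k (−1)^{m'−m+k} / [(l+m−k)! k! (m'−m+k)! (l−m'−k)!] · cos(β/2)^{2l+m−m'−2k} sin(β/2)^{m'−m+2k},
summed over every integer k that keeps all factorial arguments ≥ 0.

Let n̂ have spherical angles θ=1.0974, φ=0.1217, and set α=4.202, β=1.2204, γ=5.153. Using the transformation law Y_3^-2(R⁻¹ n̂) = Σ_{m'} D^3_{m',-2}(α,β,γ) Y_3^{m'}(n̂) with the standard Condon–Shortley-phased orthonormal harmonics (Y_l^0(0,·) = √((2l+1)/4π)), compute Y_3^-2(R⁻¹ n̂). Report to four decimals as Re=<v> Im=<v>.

Need the full column D^3_{m',-2} for m'=−3..3 at α=4.2020, β=1.2204, γ=5.1530.
cos(β/2)=0.819533, sin(β/2)=0.573031
d^3_{-3,-2}: single k=1 term ⇒ +0.518904;  D = -0.314011-0.413109i
d^3_{-2,-2}: k∈[0..1] ⇒ +0.302970 -0.740617 = -0.437646;  D = -0.433392+0.060878i
d^3_{-1,-2}: k∈[0..1] ⇒ -0.669903 +0.655036 = -0.014867;  D = +0.005388-0.013856i
d^3_{0,-2}: k∈[0..1] ⇒ +0.811305 -0.396650 = +0.414655;  D = -0.263807-0.319913i
d^3_{1,-2}: k∈[0..1] ⇒ -0.655036 +0.160125 = -0.494911;  D = -0.486987+0.088207i
d^3_{2,-2}: k∈[0..1] ⇒ +0.362090 -0.035405 = +0.326685;  D = -0.106232+0.308930i
d^3_{3,-2}: single k=0 term ⇒ -0.124032;  D = +0.082640+0.092491i
Y_3^{m'}(θ=1.0974,φ=0.1217) and Σ D·Y over m':
  (-0.3140-0.4131i)·(+0.2748-0.1050i)  (-0.4334+0.0609i)·(+0.3582-0.0890i)  (+0.0054-0.0139i)·(+0.0112-0.0014i)  (-0.2638-0.3199i)·(-0.3336+0.0000i)  (-0.4870+0.0882i)·(-0.0112-0.0014i)  (-0.1062+0.3089i)·(+0.3582+0.0890i)  (+0.0826+0.0925i)·(-0.2748-0.1050i)
Y_3^-2(R⁻¹ n̂) = -0.264395+0.153183i

Re=-0.2644 Im=0.1532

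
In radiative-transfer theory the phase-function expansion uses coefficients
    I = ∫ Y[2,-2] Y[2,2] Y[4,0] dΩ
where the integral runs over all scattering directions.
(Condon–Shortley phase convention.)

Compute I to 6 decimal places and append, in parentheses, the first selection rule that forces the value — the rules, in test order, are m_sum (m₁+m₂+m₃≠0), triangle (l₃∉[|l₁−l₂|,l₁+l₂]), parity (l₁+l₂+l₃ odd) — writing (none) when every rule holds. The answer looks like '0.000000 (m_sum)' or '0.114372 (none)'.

0.040299 (none)

Checks pass: Σm=0; 8 even; l₃=4∈[0,4].
(2·2+1)(2·2+1)(2·4+1) = 225
Δ: 0! 4! 4! / 9! → 1/630
sum: t=0:+1/16 = 1/16
3j²(2 2 4; 0 0 0) = Δ·Π!·Σ² = 2/35  (sign +1)
sum: t=0:+1/576 = 1/576
3j²(2 2 4; -2 2 0) = Δ·Π!·Σ² = 1/630  (sign +1)
combine: 4πI² = 225·2/35·1/630 = 1/49
take √, sign +1: I = 0.04029926
No selection rule forces the value: the integral is nonzero (none).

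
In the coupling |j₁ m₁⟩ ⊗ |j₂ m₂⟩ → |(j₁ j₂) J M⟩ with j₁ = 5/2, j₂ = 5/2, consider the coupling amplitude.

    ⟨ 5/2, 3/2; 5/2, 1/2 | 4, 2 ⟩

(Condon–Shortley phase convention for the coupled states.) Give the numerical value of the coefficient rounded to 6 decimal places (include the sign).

+√(5/28) ≈ +0.422577

j₁+j₂−J=1  J+j₁−j₂=4  J−j₁+j₂=4  j₁+j₂+J+1=10
(j₁±m₁, j₂±m₂, J±M) = (4,1,3,2,6,2)
P² = 20736/35
sum k=0..1:
  [0] +1/36 = 1/36
  [1] −1/96 = -1/96
S = 5/288
C² = P²·S² = 5/28 ; C = +0.422577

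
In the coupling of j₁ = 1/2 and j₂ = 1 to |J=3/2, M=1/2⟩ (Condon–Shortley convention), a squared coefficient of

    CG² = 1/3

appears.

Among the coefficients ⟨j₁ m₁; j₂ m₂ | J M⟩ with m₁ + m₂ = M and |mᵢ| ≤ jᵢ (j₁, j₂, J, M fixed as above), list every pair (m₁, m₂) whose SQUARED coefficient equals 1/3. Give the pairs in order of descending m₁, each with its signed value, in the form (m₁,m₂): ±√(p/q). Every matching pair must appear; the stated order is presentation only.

Admissible pairs with m₁+m₂ = M = 1/2: (-1/2,1), (1/2,0)
  (m₁,m₂)=(1/2,0): CG² = 2/3, CG = +√(2/3)
  (m₁,m₂)=(-1/2,1): CG² = 1/3, CG = +√(1/3)   ← matches the target
Pairs with CG² = 1/3: (-1/2,1): +√(1/3)

(-1/2,1): +√(1/3)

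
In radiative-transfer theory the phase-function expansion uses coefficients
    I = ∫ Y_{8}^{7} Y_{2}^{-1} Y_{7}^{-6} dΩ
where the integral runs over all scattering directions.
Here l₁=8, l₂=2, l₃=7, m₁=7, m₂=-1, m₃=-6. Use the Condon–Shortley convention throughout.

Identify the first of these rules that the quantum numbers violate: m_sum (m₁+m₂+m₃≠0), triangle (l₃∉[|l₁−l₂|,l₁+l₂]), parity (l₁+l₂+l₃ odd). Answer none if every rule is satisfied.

m₁+m₂+m₃ = 7 − 1 − 6 = 0  ✓
triangle: |8−2|=6 ≤ l₃=7 ≤ 8+2=10  ✓
parity: l₁+l₂+l₃ = 17 is odd  ✗

parity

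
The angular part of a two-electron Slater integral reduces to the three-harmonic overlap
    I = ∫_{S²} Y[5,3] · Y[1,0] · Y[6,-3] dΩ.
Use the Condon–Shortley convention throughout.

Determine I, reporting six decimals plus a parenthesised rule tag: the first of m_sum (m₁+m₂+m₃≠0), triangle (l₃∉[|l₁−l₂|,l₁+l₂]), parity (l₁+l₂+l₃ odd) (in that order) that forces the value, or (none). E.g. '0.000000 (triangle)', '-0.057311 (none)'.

Checks pass: Σm=0; 12 even; l₃=6∈[4,6].
(2·5+1)(2·1+1)(2·6+1) = 429
Δ: 0! 10! 2! / 13! → 1/858
sum: t=0:+1/14400 = 1/14400
3j²(5 1 6; 0 0 0) = Δ·Π!·Σ² = 6/143  (sign +1)
sum: t=0:+1/80640 = 1/80640
3j²(5 1 6; 3 0 -3) = Δ·Π!·Σ² = 9/286  (sign -1)
combine: 4πI² = 429·6/143·9/286 = 81/143
take √, sign -1: I = -0.21230956
No selection rule forces the value: the integral is nonzero (none).

-0.212310 (none)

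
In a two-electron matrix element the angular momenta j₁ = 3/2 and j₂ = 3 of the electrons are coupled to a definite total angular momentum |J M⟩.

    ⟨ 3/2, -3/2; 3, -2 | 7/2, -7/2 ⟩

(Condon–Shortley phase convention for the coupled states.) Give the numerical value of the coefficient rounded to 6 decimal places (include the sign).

j₁+j₂−J=1  J+j₁−j₂=2  J−j₁+j₂=5  j₁+j₂+J+1=9
(j₁±m₁, j₂±m₂, J±M) = (0,3,1,5,0,7)
P² = 19200
sum k=1..1:
  [1] −1/240 = -1/240
S = -1/240
C² = P²·S² = 1/3 ; C = -0.577350

−√(1/3) ≈ -0.577350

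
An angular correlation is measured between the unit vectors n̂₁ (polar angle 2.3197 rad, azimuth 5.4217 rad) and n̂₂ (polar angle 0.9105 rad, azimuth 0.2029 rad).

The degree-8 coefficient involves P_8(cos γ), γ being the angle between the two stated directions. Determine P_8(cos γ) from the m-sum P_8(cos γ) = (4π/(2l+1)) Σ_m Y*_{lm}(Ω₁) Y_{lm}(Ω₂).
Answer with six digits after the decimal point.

0.107134

Expand P_8 via completeness: Σ_{m} conj(Y_{8,m}) at Ω₁ times Y_{8,m} at Ω₂ —
  m=-8: Y*=0.03502 - 0.02441j  Y=-0.00409 - 0.07794j  product -0.00205 - 0.00263j
  m=-7: Y*=-0.15369 - 0.03970j  Y=0.03635 - 0.23970j  product -0.01510 + 0.03539j
  m=-6: Y*=0.15251 + 0.31053j  Y=0.14682 - 0.39802j  product 0.14599 - 0.01511j
  m=-5: Y*=0.18175 - 0.42400j  Y=0.21392 - 0.34404j  product -0.10699 - 0.15323j
  m=-4: Y*=-0.27070 + 0.08503j  Y=0.03788 - 0.03991j  product -0.00686 + 0.01403j
  m=-3: Y*=-0.13331 - 0.08305j  Y=-0.27321 + 0.19042j  product 0.05223 - 0.00270j
  m=-2: Y*=0.05735 + 0.37399j  Y=-0.22369 + 0.09611j  product -0.04877 - 0.07815j
  m=-1: Y*=0.01019 - 0.01187j  Y=0.22819 - 0.04695j  product 0.00177 - 0.00319j
  m=+0: Y*=0.36964 + 0.00000j  Y=0.28270 + 0.00000j  product 0.10450 + 0.00000j
  m=+1: Y*=-0.01019 - 0.01187j  Y=-0.22819 - 0.04695j  product 0.00177 + 0.00319j
  m=+2: Y*=0.05735 - 0.37399j  Y=-0.22369 - 0.09611j  product -0.04877 + 0.07815j
  m=+3: Y*=0.13331 - 0.08305j  Y=0.27321 + 0.19042j  product 0.05223 + 0.00270j
  m=+4: Y*=-0.27070 - 0.08503j  Y=0.03788 + 0.03991j  product -0.00686 - 0.01403j
  m=+5: Y*=-0.18175 - 0.42400j  Y=-0.21392 - 0.34404j  product -0.10699 + 0.15323j
  m=+6: Y*=0.15251 - 0.31053j  Y=0.14682 + 0.39802j  product 0.14599 + 0.01511j
  m=+7: Y*=0.15369 - 0.03970j  Y=-0.03635 - 0.23970j  product -0.01510 - 0.03539j
  m=+8: Y*=0.03502 + 0.02441j  Y=-0.00409 + 0.07794j  product -0.00205 + 0.00263j
Total Σ_m = 0.14493 - 0.00000j. Multiply by 0.739198: 0.10713 - 0.00000j. P_8(cos γ) = 0.107134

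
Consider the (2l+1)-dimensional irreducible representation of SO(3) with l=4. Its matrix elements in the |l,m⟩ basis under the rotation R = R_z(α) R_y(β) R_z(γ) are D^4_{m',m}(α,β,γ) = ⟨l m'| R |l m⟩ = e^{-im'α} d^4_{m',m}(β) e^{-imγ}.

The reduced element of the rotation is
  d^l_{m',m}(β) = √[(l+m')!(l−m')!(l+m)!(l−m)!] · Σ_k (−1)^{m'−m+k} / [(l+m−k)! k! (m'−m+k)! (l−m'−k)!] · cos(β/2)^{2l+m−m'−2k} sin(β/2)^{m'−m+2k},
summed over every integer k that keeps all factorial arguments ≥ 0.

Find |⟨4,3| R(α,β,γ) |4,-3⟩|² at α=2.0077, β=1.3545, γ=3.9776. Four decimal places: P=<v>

Split into d^4_{3,-3}(β=1.3545) × two z-phases.
With c≡cos(β/2)=0.779299 and s≡sin(β/2)=0.626652, N=[5040·1·1·5040]^{1/2}=5040.000000
k∈{0,1} keeps every argument non-negative
  k=0: (−1)^6·5040.0000/(720)·0.7793^2·0.6267^6 = +0.257434
  k=1: (−1)^7·5040.0000/(5040)·0.7793^0·0.6267^8 = -0.023780
d^4_{3,-3}(1.3545) = +0.257434 -0.023780 = +0.233654
|D^4_{3,-3}|² = |d^4_{3,-3}(β)|² = (+0.233654)² = 0.054594 (the z-rotation phases have unit modulus)

P=0.0546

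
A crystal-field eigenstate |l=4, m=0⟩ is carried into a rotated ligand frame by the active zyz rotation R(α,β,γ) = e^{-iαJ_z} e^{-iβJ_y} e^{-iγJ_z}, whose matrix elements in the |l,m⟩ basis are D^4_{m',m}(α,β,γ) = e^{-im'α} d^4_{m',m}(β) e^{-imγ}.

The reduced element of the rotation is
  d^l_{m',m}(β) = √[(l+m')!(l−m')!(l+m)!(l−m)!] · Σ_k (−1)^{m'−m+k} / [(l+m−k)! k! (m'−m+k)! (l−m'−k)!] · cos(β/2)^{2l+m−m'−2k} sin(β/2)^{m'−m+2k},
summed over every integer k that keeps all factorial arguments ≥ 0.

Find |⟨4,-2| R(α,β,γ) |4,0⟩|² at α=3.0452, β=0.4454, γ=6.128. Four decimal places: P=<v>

P=0.1189

First d^4_{-2,0}(β=0.4454), then the phase factors e^{-i(-2)α} and e^{-i(0)γ}:
With c≡cos(β/2)=0.975305 and s≡sin(β/2)=0.220864, N=[2·720·24·24]^{1/2}=910.735966
k: max(0,(0)−(-2))=2 … min(4+(0),4−(-2))=4
  k=2: (−1)^0·910.7360/(96)·0.9753^6·0.2209^2 = +0.398302
  k=3: (−1)^1·910.7360/(36)·0.9753^4·0.2209^4 = -0.054469
  k=4: (−1)^2·910.7360/(96)·0.9753^2·0.2209^6 = +0.001047
d^4_{-2,0}(0.4454) = +0.398302 -0.054469 +0.001047 = +0.344880
|D^4_{-2,0}|² = |d^4_{-2,0}(β)|² = (+0.344880)² = 0.118942 (the z-rotation phases have unit modulus)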